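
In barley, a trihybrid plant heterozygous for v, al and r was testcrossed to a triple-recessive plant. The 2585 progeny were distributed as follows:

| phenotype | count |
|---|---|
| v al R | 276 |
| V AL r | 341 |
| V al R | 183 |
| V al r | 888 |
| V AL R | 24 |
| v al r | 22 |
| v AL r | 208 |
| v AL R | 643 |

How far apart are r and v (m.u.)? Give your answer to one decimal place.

16.9 m.u.

The two most frequent reciprocal classes, v AL R and V al r, are the parental types, so the F1 was v AL R / V al r.
The two rarest classes, V AL R and v al r, are the double crossovers. Comparing them with the parentals, only the v allele has switched, so v is the middle locus and the order is r – v – al.
Crossovers in the r–v interval produce the single-crossover classes v AL r and V al R (208 + 183 = 391) plus the double crossovers (46).
RF(r–v) = (391 + 46) / 2585 = 437/2585 = 0.1691 → 16.9 m.u.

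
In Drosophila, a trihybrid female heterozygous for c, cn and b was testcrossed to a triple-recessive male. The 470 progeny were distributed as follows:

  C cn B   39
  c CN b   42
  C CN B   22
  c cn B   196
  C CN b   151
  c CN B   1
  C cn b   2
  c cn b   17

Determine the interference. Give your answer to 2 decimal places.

The two most frequent reciprocal classes, c cn B and C CN b, are the parental types, so the F1 was c cn B / C CN b.
The two rarest classes, c CN B and C cn b, are the double crossovers. Comparing them with the parentals, only the cn allele has switched, so cn is the middle locus and the order is b – cn – c.
b–cn: (39 + 3)/470 = 0.0894; cn–c: (81 + 3)/470 = 0.1787.
Expected DCO frequency = 0.0894 × 0.1787 ≈ 0.01598; observed = 3/470 ≈ 0.00638.
Coefficient of coincidence = 0.00638/0.01598 ≈ 0.40; interference = 1 − 0.40 = 0.60.

0.60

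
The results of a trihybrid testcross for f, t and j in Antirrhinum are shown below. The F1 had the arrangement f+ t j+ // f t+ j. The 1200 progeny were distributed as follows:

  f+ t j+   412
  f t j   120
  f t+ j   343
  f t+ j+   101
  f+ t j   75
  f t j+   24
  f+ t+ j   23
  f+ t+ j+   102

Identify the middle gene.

The two rarest classes, f t j+ and f+ t+ j, are the double crossovers. Comparing them with the parentals, only the f allele has switched, so f is the middle locus and the order is j – f – t.

f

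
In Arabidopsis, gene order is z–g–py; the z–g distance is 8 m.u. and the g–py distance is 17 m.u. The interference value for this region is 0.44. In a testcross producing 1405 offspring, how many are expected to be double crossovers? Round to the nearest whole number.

11

Map distances give recombination frequencies of 0.080 and 0.170 for the two intervals.
With interference 0.44 (so coincidence = 0.56), expected double-crossover frequency = 0.080 × 0.170 × 0.56 = 0.00762.
Expected number = 0.00762 × 1405 = 10.70 ≈ 11.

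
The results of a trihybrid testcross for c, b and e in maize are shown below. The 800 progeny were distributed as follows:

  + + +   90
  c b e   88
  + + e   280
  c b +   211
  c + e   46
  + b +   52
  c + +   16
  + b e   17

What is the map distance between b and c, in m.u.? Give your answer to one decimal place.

The two most frequent reciprocal classes, + + e and c b +, are the parental types, so the F1 was + + e / c b +.
The two rarest classes, + b e and c + +, are the double crossovers. Comparing them with the parentals, only the b allele has switched, so b is the middle locus and the order is c – b – e.
Crossovers in the c–b interval produce the single-crossover classes c + e and + b + (46 + 52 = 98) plus the double crossovers (33).
RF(c–b) = (98 + 33) / 800 = 131/800 = 0.1638 → 16.4 m.u.

16.4 m.u.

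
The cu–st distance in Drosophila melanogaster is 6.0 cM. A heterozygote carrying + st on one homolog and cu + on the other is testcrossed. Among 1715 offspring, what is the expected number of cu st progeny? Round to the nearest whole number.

A map distance of 6.0 cM corresponds to a recombination frequency of 0.060.
The F1 is + st / cu +, so cu st is a recombinant gamete class with expected frequency r/2 = 0.060/2 = 0.0300.
Expected number = 0.0300 × 1715 = 51.45 ≈ 51.

51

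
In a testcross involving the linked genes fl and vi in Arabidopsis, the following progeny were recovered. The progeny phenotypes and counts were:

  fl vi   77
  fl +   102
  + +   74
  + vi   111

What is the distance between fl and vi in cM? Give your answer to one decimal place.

41.5 cM

The two most frequent classes, + vi (111) and fl + (102), are the parental types, so the F1 was + vi / fl +.
The recombinant classes are + + and fl vi: 74 + 77 = 151.
Recombination frequency = 151/364 = 0.4148 ≈ 41.5%, i.e. 41.5 cM.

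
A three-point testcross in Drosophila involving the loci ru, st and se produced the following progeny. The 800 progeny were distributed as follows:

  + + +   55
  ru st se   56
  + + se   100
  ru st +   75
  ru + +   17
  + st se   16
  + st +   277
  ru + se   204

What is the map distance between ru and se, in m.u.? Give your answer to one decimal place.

26.0 m.u.

The two most frequent reciprocal classes, + st + and ru + se, are the parental types, so the F1 was + st + / ru + se.
The two rarest classes, + st se and ru + +, are the double crossovers. Comparing them with the parentals, only the se allele has switched, so se is the middle locus and the order is ru – se – st.
Crossovers in the ru–se interval produce the single-crossover classes ru st + and + + se (75 + 100 = 175) plus the double crossovers (33).
RF(ru–se) = (175 + 33) / 800 = 208/800 = 0.2600 → 26.0 m.u.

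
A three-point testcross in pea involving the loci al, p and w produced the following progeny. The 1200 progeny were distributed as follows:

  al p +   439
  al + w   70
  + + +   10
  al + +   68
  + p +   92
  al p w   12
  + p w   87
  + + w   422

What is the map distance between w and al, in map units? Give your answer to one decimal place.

The two most frequent reciprocal classes, + + w and al p +, are the parental types, so the F1 was + + w / al p +.
The two rarest classes, + + + and al p w, are the double crossovers. Comparing them with the parentals, only the w allele has switched, so w is the middle locus and the order is p – w – al.
Crossovers in the w–al interval produce the single-crossover classes al + w and + p + (70 + 92 = 162) plus the double crossovers (22).
RF(w–al) = (162 + 22) / 1200 = 184/1200 = 0.1533 → 15.3 map units.

15.3 map units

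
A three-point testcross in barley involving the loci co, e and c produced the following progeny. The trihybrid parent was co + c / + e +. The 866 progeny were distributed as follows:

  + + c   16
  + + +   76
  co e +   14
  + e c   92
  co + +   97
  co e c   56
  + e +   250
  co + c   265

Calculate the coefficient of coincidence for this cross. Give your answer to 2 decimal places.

0.73

The two rarest classes, + + c and co e +, are the double crossovers. Comparing them with the parentals, only the co allele has switched, so co is the middle locus and the order is e – co – c.
e–co: (132 + 30)/866 = 0.1871; co–c: (189 + 30)/866 = 0.2529.
Expected DCO frequency = 0.1871 × 0.2529 ≈ 0.04732; observed = 30/866 ≈ 0.03464.
Coefficient of coincidence = 0.03464/0.04732 ≈ 0.73.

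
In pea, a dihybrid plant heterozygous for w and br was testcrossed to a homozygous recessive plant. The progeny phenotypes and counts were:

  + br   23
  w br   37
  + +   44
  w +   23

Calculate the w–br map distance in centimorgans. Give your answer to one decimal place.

The two most frequent classes, + + (44) and w br (37), are the parental types, so the F1 was + + / w br.
The recombinant classes are + br and w +: 23 + 23 = 46.
Recombination frequency = 46/127 = 0.3622 ≈ 36.2%, i.e. 36.2 centimorgans.

36.2 centimorgans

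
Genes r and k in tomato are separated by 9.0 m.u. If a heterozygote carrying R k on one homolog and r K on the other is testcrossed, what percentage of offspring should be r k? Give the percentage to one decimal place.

A map distance of 9.0 m.u. corresponds to a recombination frequency of 0.090.
The F1 is R k / r K, so r k is a recombinant gamete class with expected frequency r/2 = 0.090/2 = 0.0450.
That is 0.0450 = 4.5% of the progeny.

4.5%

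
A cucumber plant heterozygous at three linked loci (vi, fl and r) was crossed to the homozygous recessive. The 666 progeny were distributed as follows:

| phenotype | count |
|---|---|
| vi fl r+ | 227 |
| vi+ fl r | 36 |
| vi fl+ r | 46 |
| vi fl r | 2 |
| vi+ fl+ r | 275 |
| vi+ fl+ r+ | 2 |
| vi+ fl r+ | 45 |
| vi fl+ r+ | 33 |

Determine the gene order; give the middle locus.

The two most frequent reciprocal classes, vi fl r+ and vi+ fl+ r, are the parental types, so the F1 was vi fl r+ / vi+ fl+ r.
The two rarest classes, vi fl r and vi+ fl+ r+, are the double crossovers. Comparing them with the parentals, only the r allele has switched, so r is the middle locus and the order is fl – r – vi.

r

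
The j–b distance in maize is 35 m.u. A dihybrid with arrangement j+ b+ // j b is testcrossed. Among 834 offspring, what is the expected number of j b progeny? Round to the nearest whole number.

271

A map distance of 35 m.u. corresponds to a recombination frequency of 0.350.
The F1 is j+ b+ / j b, so j b is a parental gamete class with expected frequency (1 − r)/2 = 0.650/2 = 0.3250.
Expected number = 0.3250 × 834 = 271.05 ≈ 271.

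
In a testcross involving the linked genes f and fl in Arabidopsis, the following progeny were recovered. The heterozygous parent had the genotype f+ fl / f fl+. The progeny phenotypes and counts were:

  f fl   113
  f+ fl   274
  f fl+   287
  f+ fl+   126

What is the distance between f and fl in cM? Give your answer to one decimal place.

29.9 cM

The recombinant classes are f+ fl+ and f fl: 126 + 113 = 239.
Recombination frequency = 239/800 = 0.2988 ≈ 29.9%, i.e. 29.9 cM.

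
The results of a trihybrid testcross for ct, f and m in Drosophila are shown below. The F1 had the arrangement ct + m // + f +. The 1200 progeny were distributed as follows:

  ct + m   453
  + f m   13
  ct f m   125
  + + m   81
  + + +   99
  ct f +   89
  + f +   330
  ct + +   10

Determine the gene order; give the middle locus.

m

The two rarest classes, ct + + and + f m, are the double crossovers. Comparing them with the parentals, only the m allele has switched, so m is the middle locus and the order is ct – m – f.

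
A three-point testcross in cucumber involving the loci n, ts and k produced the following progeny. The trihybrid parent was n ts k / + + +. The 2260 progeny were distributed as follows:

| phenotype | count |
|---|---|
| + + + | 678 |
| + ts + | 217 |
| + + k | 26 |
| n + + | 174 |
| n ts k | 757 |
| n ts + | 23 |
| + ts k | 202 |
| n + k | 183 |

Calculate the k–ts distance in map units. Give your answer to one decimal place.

19.9 map units

The two rarest classes, n ts + and + + k, are the double crossovers. Comparing them with the parentals, only the k allele has switched, so k is the middle locus and the order is n – k – ts.
Crossovers in the k–ts interval produce the single-crossover classes n + k and + ts + (183 + 217 = 400) plus the double crossovers (49).
RF(k–ts) = (400 + 49) / 2260 = 449/2260 = 0.1987 → 19.9 map units.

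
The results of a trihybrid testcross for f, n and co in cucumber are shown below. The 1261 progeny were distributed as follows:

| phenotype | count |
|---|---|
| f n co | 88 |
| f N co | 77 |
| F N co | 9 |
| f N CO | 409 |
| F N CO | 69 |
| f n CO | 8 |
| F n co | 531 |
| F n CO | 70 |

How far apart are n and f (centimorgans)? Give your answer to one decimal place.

The two most frequent reciprocal classes, F n co and f N CO, are the parental types, so the F1 was F n co / f N CO.
The two rarest classes, F N co and f n CO, are the double crossovers. Comparing them with the parentals, only the n allele has switched, so n is the middle locus and the order is f – n – co.
Crossovers in the f–n interval produce the single-crossover classes f n co and F N CO (88 + 69 = 157) plus the double crossovers (17).
RF(f–n) = (157 + 17) / 1261 = 174/1261 = 0.1380 → 13.8 centimorgans.

13.8 centimorgans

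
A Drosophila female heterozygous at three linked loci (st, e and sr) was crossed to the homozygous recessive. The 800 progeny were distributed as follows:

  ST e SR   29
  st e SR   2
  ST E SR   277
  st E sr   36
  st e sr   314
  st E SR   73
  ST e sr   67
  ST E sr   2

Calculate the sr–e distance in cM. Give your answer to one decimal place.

The two most frequent reciprocal classes, ST E SR and st e sr, are the parental types, so the F1 was ST E SR / st e sr.
The two rarest classes, ST E sr and st e SR, are the double crossovers. Comparing them with the parentals, only the sr allele has switched, so sr is the middle locus and the order is e – sr – st.
Crossovers in the e–sr interval produce the single-crossover classes ST e SR and st E sr (29 + 36 = 65) plus the double crossovers (4).
RF(e–sr) = (65 + 4) / 800 = 69/800 = 0.0862 → 8.6 cM.

8.6 cM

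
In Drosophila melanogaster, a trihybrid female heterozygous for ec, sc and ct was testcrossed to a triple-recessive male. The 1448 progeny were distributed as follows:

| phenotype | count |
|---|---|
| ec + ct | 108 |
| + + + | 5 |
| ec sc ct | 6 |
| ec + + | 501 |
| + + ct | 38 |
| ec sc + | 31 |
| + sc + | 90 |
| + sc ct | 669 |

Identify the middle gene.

The two most frequent reciprocal classes, + sc ct and ec + +, are the parental types, so the F1 was + sc ct / ec + +.
The two rarest classes, ec sc ct and + + +, are the double crossovers. Comparing them with the parentals, only the ec allele has switched, so ec is the middle locus and the order is sc – ec – ct.

ec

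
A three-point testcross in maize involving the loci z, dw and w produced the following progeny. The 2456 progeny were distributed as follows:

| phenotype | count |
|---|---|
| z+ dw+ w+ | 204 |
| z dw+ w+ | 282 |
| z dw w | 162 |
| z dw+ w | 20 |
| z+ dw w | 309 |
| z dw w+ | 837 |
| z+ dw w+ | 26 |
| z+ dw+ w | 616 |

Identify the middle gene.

z

The two most frequent reciprocal classes, z dw w+ and z+ dw+ w, are the parental types, so the F1 was z dw w+ / z+ dw+ w.
The two rarest classes, z+ dw w+ and z dw+ w, are the double crossovers. Comparing them with the parentals, only the z allele has switched, so z is the middle locus and the order is dw – z – w.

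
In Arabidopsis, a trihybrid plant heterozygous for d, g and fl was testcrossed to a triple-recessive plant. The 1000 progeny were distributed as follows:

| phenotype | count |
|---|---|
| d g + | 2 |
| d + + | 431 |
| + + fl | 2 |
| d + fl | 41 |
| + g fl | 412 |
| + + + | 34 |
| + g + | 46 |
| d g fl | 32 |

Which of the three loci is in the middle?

The two most frequent reciprocal classes, + g fl and d + +, are the parental types, so the F1 was + g fl / d + +.
The two rarest classes, + + fl and d g +, are the double crossovers. Comparing them with the parentals, only the g allele has switched, so g is the middle locus and the order is fl – g – d.

g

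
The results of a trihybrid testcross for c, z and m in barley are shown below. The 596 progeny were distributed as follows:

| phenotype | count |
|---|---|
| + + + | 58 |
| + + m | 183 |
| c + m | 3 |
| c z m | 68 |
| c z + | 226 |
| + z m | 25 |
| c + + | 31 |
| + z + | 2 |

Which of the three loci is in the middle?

c

The two most frequent reciprocal classes, + + m and c z +, are the parental types, so the F1 was + + m / c z +.
The two rarest classes, c + m and + z +, are the double crossovers. Comparing them with the parentals, only the c allele has switched, so c is the middle locus and the order is z – c – m.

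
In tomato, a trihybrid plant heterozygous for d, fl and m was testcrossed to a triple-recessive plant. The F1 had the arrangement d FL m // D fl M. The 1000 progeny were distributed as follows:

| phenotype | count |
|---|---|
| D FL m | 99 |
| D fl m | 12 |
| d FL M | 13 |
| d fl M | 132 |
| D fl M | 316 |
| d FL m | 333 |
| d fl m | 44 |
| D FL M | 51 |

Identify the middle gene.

The two rarest classes, d FL M and D fl m, are the double crossovers. Comparing them with the parentals, only the m allele has switched, so m is the middle locus and the order is d – m – fl.

m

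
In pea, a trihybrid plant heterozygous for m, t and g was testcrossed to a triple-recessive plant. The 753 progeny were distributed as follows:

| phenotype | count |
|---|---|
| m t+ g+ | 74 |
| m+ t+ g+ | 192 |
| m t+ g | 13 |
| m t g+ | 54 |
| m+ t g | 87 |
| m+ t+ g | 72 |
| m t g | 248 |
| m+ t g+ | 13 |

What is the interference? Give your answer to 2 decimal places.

The two most frequent reciprocal classes, m+ t+ g+ and m t g, are the parental types, so the F1 was m+ t+ g+ / m t g.
The two rarest classes, m+ t g+ and m t+ g, are the double crossovers. Comparing them with the parentals, only the t allele has switched, so t is the middle locus and the order is g – t – m.
g–t: (126 + 26)/753 = 0.2019; t–m: (161 + 26)/753 = 0.2483.
Expected DCO frequency = 0.2019 × 0.2483 ≈ 0.05013; observed = 26/753 ≈ 0.03453.
Coefficient of coincidence = 0.03453/0.05013 ≈ 0.69; interference = 1 − 0.69 = 0.31.

0.31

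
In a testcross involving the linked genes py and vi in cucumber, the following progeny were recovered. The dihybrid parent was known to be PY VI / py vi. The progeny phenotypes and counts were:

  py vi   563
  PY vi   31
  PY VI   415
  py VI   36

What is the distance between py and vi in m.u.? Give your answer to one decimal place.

The recombinant classes are PY vi and py VI: 31 + 36 = 67.
Recombination frequency = 67/1045 = 0.0641 ≈ 6.4%, i.e. 6.4 m.u.

6.4 m.u.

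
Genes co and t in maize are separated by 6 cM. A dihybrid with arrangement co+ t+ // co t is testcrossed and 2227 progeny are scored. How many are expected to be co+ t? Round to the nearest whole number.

67

A map distance of 6 cM corresponds to a recombination frequency of 0.060.
The F1 is co+ t+ / co t, so co+ t is a recombinant gamete class with expected frequency r/2 = 0.060/2 = 0.0300.
Expected number = 0.0300 × 2227 = 66.81 ≈ 67.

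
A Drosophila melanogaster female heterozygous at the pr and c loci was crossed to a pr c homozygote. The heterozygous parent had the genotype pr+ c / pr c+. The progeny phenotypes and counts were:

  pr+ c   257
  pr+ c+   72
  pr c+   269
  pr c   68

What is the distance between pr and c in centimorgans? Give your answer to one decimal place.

21.0 centimorgans

The recombinant classes are pr+ c+ and pr c: 72 + 68 = 140.
Recombination frequency = 140/666 = 0.2102 ≈ 21.0%, i.e. 21.0 centimorgans.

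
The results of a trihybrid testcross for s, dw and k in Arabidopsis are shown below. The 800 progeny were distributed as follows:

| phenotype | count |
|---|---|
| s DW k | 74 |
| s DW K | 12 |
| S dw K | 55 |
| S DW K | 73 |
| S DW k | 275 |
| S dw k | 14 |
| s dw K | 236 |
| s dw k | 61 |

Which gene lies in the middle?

dw

The two most frequent reciprocal classes, S DW k and s dw K, are the parental types, so the F1 was S DW k / s dw K.
The two rarest classes, S dw k and s DW K, are the double crossovers. Comparing them with the parentals, only the dw allele has switched, so dw is the middle locus and the order is s – dw – k.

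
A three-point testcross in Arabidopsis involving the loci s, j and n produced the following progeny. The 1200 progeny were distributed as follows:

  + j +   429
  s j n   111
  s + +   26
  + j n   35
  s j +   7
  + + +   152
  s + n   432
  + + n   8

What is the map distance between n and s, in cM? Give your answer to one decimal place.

The two most frequent reciprocal classes, + j + and s + n, are the parental types, so the F1 was + j + / s + n.
The two rarest classes, s j + and + + n, are the double crossovers. Comparing them with the parentals, only the s allele has switched, so s is the middle locus and the order is j – s – n.
Crossovers in the s–n interval produce the single-crossover classes + j n and s + + (35 + 26 = 61) plus the double crossovers (15).
RF(s–n) = (61 + 15) / 1200 = 76/1200 = 0.0633 → 6.3 cM.

6.3 cM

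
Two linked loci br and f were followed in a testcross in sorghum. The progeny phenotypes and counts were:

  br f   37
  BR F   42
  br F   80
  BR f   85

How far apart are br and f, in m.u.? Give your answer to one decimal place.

32.4 m.u.

The two most frequent classes, BR f (85) and br F (80), are the parental types, so the F1 was BR f / br F.
The recombinant classes are BR F and br f: 42 + 37 = 79.
Recombination frequency = 79/244 = 0.3238 ≈ 32.4%, i.e. 32.4 m.u.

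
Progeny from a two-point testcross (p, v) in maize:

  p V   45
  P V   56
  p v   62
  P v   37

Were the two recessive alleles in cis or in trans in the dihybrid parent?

The two most frequent classes are P V (56) and p v (62); these are the parental (non-recombinant) types.
So the F1 carried P V on one chromosome and p v on the other — the recessive alleles are on the same chromosome (cis / coupling).

cis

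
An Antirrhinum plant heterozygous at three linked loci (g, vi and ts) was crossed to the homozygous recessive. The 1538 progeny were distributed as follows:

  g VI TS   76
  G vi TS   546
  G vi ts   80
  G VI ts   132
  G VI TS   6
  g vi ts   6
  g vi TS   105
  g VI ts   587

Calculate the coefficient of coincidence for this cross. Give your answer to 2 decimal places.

The two most frequent reciprocal classes, G vi TS and g VI ts, are the parental types, so the F1 was G vi TS / g VI ts.
The two rarest classes, G VI TS and g vi ts, are the double crossovers. Comparing them with the parentals, only the vi allele has switched, so vi is the middle locus and the order is g – vi – ts.
g–vi: (237 + 12)/1538 = 0.1619; vi–ts: (156 + 12)/1538 = 0.1092.
Expected DCO frequency = 0.1619 × 0.1092 ≈ 0.01768; observed = 12/1538 ≈ 0.00780.
Coefficient of coincidence = 0.00780/0.01768 ≈ 0.44.

0.44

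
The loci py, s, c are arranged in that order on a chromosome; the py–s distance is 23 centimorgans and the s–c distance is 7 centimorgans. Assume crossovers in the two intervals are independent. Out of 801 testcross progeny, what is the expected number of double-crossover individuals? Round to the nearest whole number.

Map distances give recombination frequencies of 0.230 and 0.070 for the two intervals.
With no interference, expected double-crossover frequency = 0.230 × 0.070 = 0.01610.
Expected number = 0.01610 × 801 = 12.90 ≈ 13.

13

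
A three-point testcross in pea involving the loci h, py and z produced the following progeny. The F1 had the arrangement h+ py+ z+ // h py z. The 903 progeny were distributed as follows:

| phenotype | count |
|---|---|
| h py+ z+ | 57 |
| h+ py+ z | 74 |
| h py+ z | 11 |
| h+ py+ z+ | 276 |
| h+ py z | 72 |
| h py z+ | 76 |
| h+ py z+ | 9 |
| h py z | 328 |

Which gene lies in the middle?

The two rarest classes, h+ py z+ and h py+ z, are the double crossovers. Comparing them with the parentals, only the py allele has switched, so py is the middle locus and the order is z – py – h.

py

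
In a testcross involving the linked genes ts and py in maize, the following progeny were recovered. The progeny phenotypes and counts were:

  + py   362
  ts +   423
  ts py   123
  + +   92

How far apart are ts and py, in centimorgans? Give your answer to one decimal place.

21.5 centimorgans

The two most frequent classes, + py (362) and ts + (423), are the parental types, so the F1 was + py / ts +.
The recombinant classes are + + and ts py: 92 + 123 = 215.
Recombination frequency = 215/1000 = 0.2150 ≈ 21.5%, i.e. 21.5 centimorgans.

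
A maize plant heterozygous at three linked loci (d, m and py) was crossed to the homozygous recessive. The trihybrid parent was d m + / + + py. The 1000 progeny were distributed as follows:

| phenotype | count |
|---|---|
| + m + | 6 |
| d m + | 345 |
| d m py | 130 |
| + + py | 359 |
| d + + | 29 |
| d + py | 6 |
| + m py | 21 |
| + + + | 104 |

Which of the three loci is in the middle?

The two rarest classes, + m + and d + py, are the double crossovers. Comparing them with the parentals, only the d allele has switched, so d is the middle locus and the order is py – d – m.

d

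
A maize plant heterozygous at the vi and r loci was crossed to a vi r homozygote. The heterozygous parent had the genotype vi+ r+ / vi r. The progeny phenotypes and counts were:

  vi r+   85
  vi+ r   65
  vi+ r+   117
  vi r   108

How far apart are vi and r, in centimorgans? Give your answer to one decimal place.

40.0 centimorgans

The recombinant classes are vi+ r and vi r+: 65 + 85 = 150.
Recombination frequency = 150/375 = 0.4000 ≈ 40.0%, i.e. 40.0 centimorgans.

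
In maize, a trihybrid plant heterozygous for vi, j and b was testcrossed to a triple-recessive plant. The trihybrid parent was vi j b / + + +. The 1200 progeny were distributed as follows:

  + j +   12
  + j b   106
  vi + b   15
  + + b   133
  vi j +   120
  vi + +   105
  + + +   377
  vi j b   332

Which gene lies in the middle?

The two rarest classes, vi + b and + j +, are the double crossovers. Comparing them with the parentals, only the j allele has switched, so j is the middle locus and the order is b – j – vi.

j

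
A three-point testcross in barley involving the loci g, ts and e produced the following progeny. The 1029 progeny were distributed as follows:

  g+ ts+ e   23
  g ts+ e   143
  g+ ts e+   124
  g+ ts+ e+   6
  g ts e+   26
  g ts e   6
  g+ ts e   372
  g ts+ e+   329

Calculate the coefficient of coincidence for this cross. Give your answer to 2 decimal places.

0.73

The two most frequent reciprocal classes, g+ ts e and g ts+ e+, are the parental types, so the F1 was g+ ts e / g ts+ e+.
The two rarest classes, g ts e and g+ ts+ e+, are the double crossovers. Comparing them with the parentals, only the g allele has switched, so g is the middle locus and the order is e – g – ts.
e–g: (267 + 12)/1029 = 0.2711; g–ts: (49 + 12)/1029 = 0.0593.
Expected DCO frequency = 0.2711 × 0.0593 ≈ 0.01608; observed = 12/1029 ≈ 0.01166.
Coefficient of coincidence = 0.01166/0.01608 ≈ 0.73.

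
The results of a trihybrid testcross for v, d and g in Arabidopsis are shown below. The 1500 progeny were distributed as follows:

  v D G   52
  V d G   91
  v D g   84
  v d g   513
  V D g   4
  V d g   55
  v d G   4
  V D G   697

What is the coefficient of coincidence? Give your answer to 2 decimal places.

The two most frequent reciprocal classes, v d g and V D G, are the parental types, so the F1 was v d g / V D G.
The two rarest classes, v d G and V D g, are the double crossovers. Comparing them with the parentals, only the g allele has switched, so g is the middle locus and the order is v – g – d.
v–g: (107 + 8)/1500 = 0.0767; g–d: (175 + 8)/1500 = 0.1220.
Expected DCO frequency = 0.0767 × 0.1220 ≈ 0.00936; observed = 8/1500 ≈ 0.00533.
Coefficient of coincidence = 0.00533/0.00936 ≈ 0.57.

0.57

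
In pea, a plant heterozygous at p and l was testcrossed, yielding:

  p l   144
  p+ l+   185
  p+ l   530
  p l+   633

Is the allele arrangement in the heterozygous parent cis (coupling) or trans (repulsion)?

trans

The two most frequent classes are p+ l (530) and p l+ (633); these are the parental (non-recombinant) types.
So the F1 carried p+ l on one chromosome and p l+ on the other — the recessive alleles are on opposite chromosomes (trans / repulsion).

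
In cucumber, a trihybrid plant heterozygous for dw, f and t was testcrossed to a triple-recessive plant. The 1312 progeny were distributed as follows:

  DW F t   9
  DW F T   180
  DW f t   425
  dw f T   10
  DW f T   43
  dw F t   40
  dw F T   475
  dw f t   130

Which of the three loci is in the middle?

f

The two most frequent reciprocal classes, DW f t and dw F T, are the parental types, so the F1 was DW f t / dw F T.
The two rarest classes, DW F t and dw f T, are the double crossovers. Comparing them with the parentals, only the f allele has switched, so f is the middle locus and the order is dw – f – t.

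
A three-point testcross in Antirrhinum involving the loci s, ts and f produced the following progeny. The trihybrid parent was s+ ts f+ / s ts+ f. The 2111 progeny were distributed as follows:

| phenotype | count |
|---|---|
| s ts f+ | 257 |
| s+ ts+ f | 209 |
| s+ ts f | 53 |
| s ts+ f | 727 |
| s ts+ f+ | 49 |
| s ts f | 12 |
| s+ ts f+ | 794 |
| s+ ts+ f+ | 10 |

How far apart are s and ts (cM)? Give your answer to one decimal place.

23.1 cM

The two rarest classes, s+ ts+ f+ and s ts f, are the double crossovers. Comparing them with the parentals, only the ts allele has switched, so ts is the middle locus and the order is f – ts – s.
Crossovers in the ts–s interval produce the single-crossover classes s ts f+ and s+ ts+ f (257 + 209 = 466) plus the double crossovers (22).
RF(ts–s) = (466 + 22) / 2111 = 488/2111 = 0.2312 → 23.1 cM.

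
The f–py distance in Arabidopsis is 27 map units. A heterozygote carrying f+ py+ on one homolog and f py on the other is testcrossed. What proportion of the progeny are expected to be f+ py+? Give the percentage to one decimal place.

A map distance of 27 map units corresponds to a recombination frequency of 0.270.
The F1 is f+ py+ / f py, so f+ py+ is a parental gamete class with expected frequency (1 − r)/2 = 0.730/2 = 0.3650.
That is 0.3650 = 36.5% of the progeny.

36.5%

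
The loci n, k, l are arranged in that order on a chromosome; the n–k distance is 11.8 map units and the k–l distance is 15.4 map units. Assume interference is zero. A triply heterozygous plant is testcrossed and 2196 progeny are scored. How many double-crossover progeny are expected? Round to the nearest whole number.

40

Map distances give recombination frequencies of 0.118 and 0.154 for the two intervals.
With no interference, expected double-crossover frequency = 0.118 × 0.154 = 0.01817.
Expected number = 0.01817 × 2196 = 39.91 ≈ 40.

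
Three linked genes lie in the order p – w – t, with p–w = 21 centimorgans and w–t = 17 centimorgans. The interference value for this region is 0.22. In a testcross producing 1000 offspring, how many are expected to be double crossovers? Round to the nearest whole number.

Map distances give recombination frequencies of 0.210 and 0.170 for the two intervals.
With interference 0.22 (so coincidence = 0.78), expected double-crossover frequency = 0.210 × 0.170 × 0.78 = 0.02785.
Expected number = 0.02785 × 1000 = 27.85 ≈ 28.

28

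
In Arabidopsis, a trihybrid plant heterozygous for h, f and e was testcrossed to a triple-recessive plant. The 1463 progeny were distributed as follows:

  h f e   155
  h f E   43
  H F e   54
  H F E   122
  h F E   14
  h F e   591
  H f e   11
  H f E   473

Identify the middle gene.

The two most frequent reciprocal classes, H f E and h F e, are the parental types, so the F1 was H f E / h F e.
The two rarest classes, H f e and h F E, are the double crossovers. Comparing them with the parentals, only the e allele has switched, so e is the middle locus and the order is h – e – f.

e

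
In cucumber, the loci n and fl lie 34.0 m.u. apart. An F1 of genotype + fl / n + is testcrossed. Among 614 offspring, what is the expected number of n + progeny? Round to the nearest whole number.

A map distance of 34.0 m.u. corresponds to a recombination frequency of 0.340.
The F1 is + fl / n +, so n + is a parental gamete class with expected frequency (1 − r)/2 = 0.660/2 = 0.3300.
Expected number = 0.3300 × 614 = 202.62 ≈ 203.

203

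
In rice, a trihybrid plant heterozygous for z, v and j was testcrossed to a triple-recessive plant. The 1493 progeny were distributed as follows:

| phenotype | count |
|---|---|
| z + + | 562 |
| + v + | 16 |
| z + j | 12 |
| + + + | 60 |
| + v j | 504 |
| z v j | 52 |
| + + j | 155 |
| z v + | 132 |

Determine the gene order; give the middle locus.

j

The two most frequent reciprocal classes, z + + and + v j, are the parental types, so the F1 was z + + / + v j.
The two rarest classes, z + j and + v +, are the double crossovers. Comparing them with the parentals, only the j allele has switched, so j is the middle locus and the order is z – j – v.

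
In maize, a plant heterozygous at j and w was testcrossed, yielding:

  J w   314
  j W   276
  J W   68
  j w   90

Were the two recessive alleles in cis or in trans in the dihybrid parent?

The two most frequent classes are J w (314) and j W (276); these are the parental (non-recombinant) types.
So the F1 carried J w on one chromosome and j W on the other — the recessive alleles are on opposite chromosomes (trans / repulsion).

trans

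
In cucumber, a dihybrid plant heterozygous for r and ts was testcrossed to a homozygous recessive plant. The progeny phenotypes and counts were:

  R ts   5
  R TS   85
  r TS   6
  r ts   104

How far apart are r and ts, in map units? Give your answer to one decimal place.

5.5 map units

The two most frequent classes, R TS (85) and r ts (104), are the parental types, so the F1 was R TS / r ts.
The recombinant classes are R ts and r TS: 5 + 6 = 11.
Recombination frequency = 11/200 = 0.0550 ≈ 5.5%, i.e. 5.5 map units.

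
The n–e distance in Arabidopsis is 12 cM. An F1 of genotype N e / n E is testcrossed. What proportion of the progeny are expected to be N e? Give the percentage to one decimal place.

A map distance of 12 cM corresponds to a recombination frequency of 0.120.
The F1 is N e / n E, so N e is a parental gamete class with expected frequency (1 − r)/2 = 0.880/2 = 0.4400.
That is 0.4400 = 44.0% of the progeny.

44.0%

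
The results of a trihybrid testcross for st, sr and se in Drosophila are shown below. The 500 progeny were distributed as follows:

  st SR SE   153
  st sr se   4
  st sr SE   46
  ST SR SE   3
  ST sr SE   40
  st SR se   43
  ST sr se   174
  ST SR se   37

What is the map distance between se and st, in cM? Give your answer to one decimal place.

18.0 cM

The two most frequent reciprocal classes, ST sr se and st SR SE, are the parental types, so the F1 was ST sr se / st SR SE.
The two rarest classes, st sr se and ST SR SE, are the double crossovers. Comparing them with the parentals, only the st allele has switched, so st is the middle locus and the order is se – st – sr.
Crossovers in the se–st interval produce the single-crossover classes ST sr SE and st SR se (40 + 43 = 83) plus the double crossovers (7).
RF(se–st) = (83 + 7) / 500 = 90/500 = 0.1800 → 18.0 cM.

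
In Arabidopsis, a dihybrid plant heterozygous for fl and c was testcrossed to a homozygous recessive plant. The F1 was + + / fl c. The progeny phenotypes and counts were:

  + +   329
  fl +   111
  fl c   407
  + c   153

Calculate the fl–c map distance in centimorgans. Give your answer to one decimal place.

26.4 centimorgans

The recombinant classes are + c and fl +: 153 + 111 = 264.
Recombination frequency = 264/1000 = 0.2640 ≈ 26.4%, i.e. 26.4 centimorgans.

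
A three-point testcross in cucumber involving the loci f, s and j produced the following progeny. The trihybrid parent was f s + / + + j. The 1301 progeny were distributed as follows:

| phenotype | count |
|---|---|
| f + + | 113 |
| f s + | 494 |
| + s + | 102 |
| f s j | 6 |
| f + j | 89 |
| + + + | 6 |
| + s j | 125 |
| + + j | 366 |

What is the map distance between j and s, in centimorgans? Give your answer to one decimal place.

The two rarest classes, f s j and + + +, are the double crossovers. Comparing them with the parentals, only the j allele has switched, so j is the middle locus and the order is f – j – s.
Crossovers in the j–s interval produce the single-crossover classes f + + and + s j (113 + 125 = 238) plus the double crossovers (12).
RF(j–s) = (238 + 12) / 1301 = 250/1301 = 0.1922 → 19.2 centimorgans.

19.2 centimorgans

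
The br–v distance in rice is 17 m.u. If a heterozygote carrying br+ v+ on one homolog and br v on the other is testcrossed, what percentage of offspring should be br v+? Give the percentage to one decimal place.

A map distance of 17 m.u. corresponds to a recombination frequency of 0.170.
The F1 is br+ v+ / br v, so br v+ is a recombinant gamete class with expected frequency r/2 = 0.170/2 = 0.0850.
That is 0.0850 = 8.5% of the progeny.

8.5%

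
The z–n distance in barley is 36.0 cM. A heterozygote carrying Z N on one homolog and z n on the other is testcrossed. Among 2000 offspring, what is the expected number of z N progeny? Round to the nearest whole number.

A map distance of 36.0 cM corresponds to a recombination frequency of 0.360.
The F1 is Z N / z n, so z N is a recombinant gamete class with expected frequency r/2 = 0.360/2 = 0.1800.
Expected number = 0.1800 × 2000 = 360.00 ≈ 360.

360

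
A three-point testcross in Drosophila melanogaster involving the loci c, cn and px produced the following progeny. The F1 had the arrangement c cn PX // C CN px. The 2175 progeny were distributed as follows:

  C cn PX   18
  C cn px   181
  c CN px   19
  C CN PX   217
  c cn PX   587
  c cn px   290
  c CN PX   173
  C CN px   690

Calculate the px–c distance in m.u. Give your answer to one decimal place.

25.0 m.u.

The two rarest classes, C cn PX and c CN px, are the double crossovers. Comparing them with the parentals, only the c allele has switched, so c is the middle locus and the order is cn – c – px.
Crossovers in the c–px interval produce the single-crossover classes c cn px and C CN PX (290 + 217 = 507) plus the double crossovers (37).
RF(c–px) = (507 + 37) / 2175 = 544/2175 = 0.2501 → 25.0 m.u.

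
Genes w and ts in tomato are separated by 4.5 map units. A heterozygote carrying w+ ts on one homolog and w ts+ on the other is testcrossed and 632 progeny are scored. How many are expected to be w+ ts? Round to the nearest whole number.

302

A map distance of 4.5 map units corresponds to a recombination frequency of 0.045.
The F1 is w+ ts / w ts+, so w+ ts is a parental gamete class with expected frequency (1 − r)/2 = 0.955/2 = 0.4775.
Expected number = 0.4775 × 632 = 301.78 ≈ 302.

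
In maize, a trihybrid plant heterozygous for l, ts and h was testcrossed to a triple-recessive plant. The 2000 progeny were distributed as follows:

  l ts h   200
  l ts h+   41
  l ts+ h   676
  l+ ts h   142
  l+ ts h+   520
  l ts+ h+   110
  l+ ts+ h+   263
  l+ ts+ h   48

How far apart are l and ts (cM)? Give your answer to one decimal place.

27.6 cM

The two most frequent reciprocal classes, l ts+ h and l+ ts h+, are the parental types, so the F1 was l ts+ h / l+ ts h+.
The two rarest classes, l+ ts+ h and l ts h+, are the double crossovers. Comparing them with the parentals, only the l allele has switched, so l is the middle locus and the order is ts – l – h.
Crossovers in the ts–l interval produce the single-crossover classes l ts h and l+ ts+ h+ (200 + 263 = 463) plus the double crossovers (89).
RF(ts–l) = (463 + 89) / 2000 = 552/2000 = 0.2760 → 27.6 cM.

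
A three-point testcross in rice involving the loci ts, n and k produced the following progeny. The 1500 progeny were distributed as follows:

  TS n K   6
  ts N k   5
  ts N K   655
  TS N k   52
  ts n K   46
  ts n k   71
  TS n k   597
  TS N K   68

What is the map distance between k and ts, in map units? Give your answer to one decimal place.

The two most frequent reciprocal classes, ts N K and TS n k, are the parental types, so the F1 was ts N K / TS n k.
The two rarest classes, ts N k and TS n K, are the double crossovers. Comparing them with the parentals, only the k allele has switched, so k is the middle locus and the order is n – k – ts.
Crossovers in the k–ts interval produce the single-crossover classes TS N K and ts n k (68 + 71 = 139) plus the double crossovers (11).
RF(k–ts) = (139 + 11) / 1500 = 150/1500 = 0.1000 → 10.0 map units.

10.0 map units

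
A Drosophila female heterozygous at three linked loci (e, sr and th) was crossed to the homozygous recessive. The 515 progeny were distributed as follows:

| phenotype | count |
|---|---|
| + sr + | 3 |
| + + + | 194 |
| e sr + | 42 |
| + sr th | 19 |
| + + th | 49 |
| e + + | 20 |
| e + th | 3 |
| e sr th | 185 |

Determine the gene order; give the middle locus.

sr

The two most frequent reciprocal classes, e sr th and + + +, are the parental types, so the F1 was e sr th / + + +.
The two rarest classes, e + th and + sr +, are the double crossovers. Comparing them with the parentals, only the sr allele has switched, so sr is the middle locus and the order is th – sr – e.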